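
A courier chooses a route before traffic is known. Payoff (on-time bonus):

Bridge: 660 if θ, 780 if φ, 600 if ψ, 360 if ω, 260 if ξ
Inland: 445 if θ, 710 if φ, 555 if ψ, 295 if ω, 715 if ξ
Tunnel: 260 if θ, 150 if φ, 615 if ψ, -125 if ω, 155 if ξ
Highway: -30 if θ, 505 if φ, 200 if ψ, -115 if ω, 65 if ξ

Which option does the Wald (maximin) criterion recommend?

Row minima: Bridge=260, Inland=295, Tunnel=-125, Highway=-115
Best worst-case = 295 → Inland.

Inland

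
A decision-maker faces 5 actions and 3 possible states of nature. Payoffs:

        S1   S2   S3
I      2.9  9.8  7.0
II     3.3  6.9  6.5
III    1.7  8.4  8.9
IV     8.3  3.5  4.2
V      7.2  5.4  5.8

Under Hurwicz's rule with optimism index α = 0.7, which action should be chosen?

I

I: 0.7·9.8 + 0.3·2.9 = 7.73
II: 0.7·6.9 + 0.3·3.3 = 5.82
III: 0.7·8.9 + 0.3·1.7 = 6.74
IV: 0.7·8.3 + 0.3·3.5 = 6.86
V: 0.7·7.2 + 0.3·5.4 = 6.66
Highest Hurwicz score = 7.73 → I.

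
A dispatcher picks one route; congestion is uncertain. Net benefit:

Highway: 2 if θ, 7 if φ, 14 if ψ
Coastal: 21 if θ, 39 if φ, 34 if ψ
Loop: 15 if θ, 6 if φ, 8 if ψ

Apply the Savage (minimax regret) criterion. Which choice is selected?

Column bests: θ=21, φ=39, ψ=34.
Highway regrets: 19, 32, 20 → max 32
Coastal regrets: 0, 0, 0 → max 0
Loop regrets: 6, 33, 26 → max 33
Smallest max regret = 0 → Coastal.

Coastal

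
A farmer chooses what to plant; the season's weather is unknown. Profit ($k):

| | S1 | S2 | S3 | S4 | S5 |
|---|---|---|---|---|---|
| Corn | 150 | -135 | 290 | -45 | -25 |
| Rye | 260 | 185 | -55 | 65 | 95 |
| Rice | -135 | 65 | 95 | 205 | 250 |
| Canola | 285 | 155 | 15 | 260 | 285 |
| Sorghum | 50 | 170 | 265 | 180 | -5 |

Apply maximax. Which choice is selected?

Row maxima: Corn=290, Rye=260, Rice=250, Canola=285, Sorghum=265
Best best-case = 290 → Corn.

Corn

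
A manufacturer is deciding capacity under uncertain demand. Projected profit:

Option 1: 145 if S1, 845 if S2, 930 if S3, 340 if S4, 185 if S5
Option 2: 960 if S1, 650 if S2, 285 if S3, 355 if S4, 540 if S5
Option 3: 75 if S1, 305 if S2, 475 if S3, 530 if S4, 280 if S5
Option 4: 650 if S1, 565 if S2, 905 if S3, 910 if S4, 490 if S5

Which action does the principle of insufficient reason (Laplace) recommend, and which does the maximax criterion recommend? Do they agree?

Row averages: Option 1=489, Option 2=558, Option 3=333, Option 4=704
Highest average = 704 → Option 4.
Row maxima: Option 1=930, Option 2=960, Option 3=530, Option 4=910
Best best-case = 960 → Option 2.

laplace → Option 4; maximax → Option 2 (disagree)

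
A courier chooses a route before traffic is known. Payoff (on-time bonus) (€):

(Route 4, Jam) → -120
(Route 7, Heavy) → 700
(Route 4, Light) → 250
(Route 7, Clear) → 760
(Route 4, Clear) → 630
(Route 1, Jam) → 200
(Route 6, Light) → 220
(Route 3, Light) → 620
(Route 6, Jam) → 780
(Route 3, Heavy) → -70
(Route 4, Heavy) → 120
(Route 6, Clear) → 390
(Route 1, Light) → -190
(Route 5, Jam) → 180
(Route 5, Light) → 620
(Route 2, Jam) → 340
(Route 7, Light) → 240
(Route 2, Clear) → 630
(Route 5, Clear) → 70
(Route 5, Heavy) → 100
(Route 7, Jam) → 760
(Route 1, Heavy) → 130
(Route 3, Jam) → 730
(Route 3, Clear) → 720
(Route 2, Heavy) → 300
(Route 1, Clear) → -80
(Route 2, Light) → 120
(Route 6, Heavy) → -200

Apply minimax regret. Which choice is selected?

Route 7

Column bests: Clear=760, Light=620, Heavy=700, Jam=780.
Route 1 regrets: 840, 810, 570, 580 → max 840
Route 2 regrets: 130, 500, 400, 440 → max 500
Route 3 regrets: 40, 0, 770, 50 → max 770
Route 4 regrets: 130, 370, 580, 900 → max 900
Route 5 regrets: 690, 0, 600, 600 → max 690
Route 6 regrets: 370, 400, 900, 0 → max 900
Route 7 regrets: 0, 380, 0, 20 → max 380
Smallest max regret = 380 → Route 7.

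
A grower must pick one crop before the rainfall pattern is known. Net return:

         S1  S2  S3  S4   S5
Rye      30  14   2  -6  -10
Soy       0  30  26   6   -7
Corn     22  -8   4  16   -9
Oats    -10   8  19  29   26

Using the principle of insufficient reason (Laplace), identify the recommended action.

Oats

Row averages: Rye=6, Soy=11, Corn=5, Oats=14.4
Highest average = 14.4 → Oats.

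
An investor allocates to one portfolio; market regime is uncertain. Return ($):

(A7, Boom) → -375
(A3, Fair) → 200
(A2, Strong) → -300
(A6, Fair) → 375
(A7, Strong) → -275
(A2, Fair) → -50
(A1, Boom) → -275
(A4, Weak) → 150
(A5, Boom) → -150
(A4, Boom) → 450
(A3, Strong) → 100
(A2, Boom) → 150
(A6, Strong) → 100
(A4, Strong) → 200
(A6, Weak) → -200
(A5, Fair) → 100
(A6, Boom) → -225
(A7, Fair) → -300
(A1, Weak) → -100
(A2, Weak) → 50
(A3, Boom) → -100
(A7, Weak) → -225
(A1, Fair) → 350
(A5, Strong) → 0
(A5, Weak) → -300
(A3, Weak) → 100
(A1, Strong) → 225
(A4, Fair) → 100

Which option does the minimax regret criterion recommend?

Column bests: Weak=150, Fair=375, Strong=225, Boom=450.
A1 regrets: 250, 25, 0, 725 → max 725
A2 regrets: 100, 425, 525, 300 → max 525
A3 regrets: 50, 175, 125, 550 → max 550
A4 regrets: 0, 275, 25, 0 → max 275
A5 regrets: 450, 275, 225, 600 → max 600
A6 regrets: 350, 0, 125, 675 → max 675
A7 regrets: 375, 675, 500, 825 → max 825
Smallest max regret = 275 → A4.

A4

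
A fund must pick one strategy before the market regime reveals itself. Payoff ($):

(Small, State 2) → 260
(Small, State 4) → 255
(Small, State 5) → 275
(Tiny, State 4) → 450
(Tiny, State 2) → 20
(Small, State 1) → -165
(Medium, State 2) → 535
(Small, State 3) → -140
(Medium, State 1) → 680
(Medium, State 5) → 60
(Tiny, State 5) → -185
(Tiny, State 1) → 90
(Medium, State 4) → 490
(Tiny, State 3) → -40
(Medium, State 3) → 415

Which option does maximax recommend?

Row maxima: Tiny=450, Small=275, Medium=680
Best best-case = 680 → Medium.

Medium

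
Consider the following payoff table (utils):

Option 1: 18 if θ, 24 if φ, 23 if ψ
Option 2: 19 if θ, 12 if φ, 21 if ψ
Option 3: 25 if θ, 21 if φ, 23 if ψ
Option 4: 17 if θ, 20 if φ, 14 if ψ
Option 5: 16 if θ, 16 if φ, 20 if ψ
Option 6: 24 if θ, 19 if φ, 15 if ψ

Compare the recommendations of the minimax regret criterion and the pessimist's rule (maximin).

minimax regret → Option 3; maximin → Option 3 (agree)

Column bests: θ=25, φ=24, ψ=23.
Option 1 regrets: 7, 0, 0 → max 7
Option 2 regrets: 6, 12, 2 → max 12
Option 3 regrets: 0, 3, 0 → max 3
Option 4 regrets: 8, 4, 9 → max 9
Option 5 regrets: 9, 8, 3 → max 9
Option 6 regrets: 1, 5, 8 → max 8
Smallest max regret = 3 → Option 3.
Row minima: Option 1=18, Option 2=12, Option 3=21, Option 4=14, Option 5=16, Option 6=15
Best worst-case = 21 → Option 3.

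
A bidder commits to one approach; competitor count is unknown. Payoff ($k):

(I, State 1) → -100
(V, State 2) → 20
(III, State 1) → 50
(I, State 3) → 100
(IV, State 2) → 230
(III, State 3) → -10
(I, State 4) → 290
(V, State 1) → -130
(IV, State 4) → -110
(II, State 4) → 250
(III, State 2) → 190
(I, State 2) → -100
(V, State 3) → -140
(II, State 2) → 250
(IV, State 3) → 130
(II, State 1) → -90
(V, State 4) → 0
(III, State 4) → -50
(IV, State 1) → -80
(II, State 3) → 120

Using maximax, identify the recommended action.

I

Row maxima: I=290, II=250, III=190, IV=230, V=20
Best best-case = 290 → I.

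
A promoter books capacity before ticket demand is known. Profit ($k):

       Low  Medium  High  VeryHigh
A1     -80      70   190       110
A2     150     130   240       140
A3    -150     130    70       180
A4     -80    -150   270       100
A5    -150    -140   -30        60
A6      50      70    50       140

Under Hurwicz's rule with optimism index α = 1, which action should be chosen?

A1: 1·190 + 0·(-80) = 190
A2: 1·240 + 0·130 = 240
A3: 1·180 + 0·(-150) = 180
A4: 1·270 + 0·(-150) = 270
A5: 1·60 + 0·(-150) = 60
A6: 1·140 + 0·50 = 140
Highest Hurwicz score = 270 → A4.

A4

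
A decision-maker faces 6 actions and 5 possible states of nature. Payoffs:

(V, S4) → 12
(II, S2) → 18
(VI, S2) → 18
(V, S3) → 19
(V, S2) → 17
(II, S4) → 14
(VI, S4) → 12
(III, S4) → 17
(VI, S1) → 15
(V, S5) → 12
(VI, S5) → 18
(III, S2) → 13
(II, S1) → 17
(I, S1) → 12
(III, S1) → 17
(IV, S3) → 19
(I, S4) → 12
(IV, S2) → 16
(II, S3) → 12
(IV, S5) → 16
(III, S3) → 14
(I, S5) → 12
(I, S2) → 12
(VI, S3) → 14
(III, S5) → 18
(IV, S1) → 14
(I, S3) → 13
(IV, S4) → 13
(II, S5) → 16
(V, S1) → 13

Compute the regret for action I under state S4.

Best payoff under S4 is 17.
Regret = 17 − 12 = 5.

5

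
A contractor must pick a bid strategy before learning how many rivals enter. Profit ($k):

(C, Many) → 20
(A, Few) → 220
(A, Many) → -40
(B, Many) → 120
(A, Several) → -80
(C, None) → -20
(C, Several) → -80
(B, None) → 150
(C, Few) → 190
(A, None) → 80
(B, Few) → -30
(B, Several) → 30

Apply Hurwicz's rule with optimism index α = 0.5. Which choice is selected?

A: 0.5·220 + 0.5·(-80) = 70
B: 0.5·150 + 0.5·(-30) = 60
C: 0.5·190 + 0.5·(-80) = 55
Highest Hurwicz score = 70 → A.

A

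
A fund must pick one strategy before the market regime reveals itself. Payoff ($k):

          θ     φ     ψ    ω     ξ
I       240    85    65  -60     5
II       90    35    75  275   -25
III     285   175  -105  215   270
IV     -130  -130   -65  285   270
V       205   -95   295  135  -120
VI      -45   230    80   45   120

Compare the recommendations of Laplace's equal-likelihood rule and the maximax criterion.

laplace → III; maximax → V (disagree)

Row averages: I=67, II=90, III=168, IV=46, V=84, VI=86
Highest average = 168 → III.
Row maxima: I=240, II=275, III=285, IV=285, V=295, VI=230
Best best-case = 295 → V.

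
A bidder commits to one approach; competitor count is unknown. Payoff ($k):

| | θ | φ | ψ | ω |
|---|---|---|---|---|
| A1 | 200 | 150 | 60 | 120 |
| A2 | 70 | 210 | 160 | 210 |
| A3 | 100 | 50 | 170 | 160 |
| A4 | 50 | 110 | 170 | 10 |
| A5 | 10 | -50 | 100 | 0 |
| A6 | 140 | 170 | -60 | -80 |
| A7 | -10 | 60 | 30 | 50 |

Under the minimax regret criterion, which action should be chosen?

A1

Column bests: θ=200, φ=210, ψ=170, ω=210.
A1 regrets: 0, 60, 110, 90 → max 110
A2 regrets: 130, 0, 10, 0 → max 130
A3 regrets: 100, 160, 0, 50 → max 160
A4 regrets: 150, 100, 0, 200 → max 200
A5 regrets: 190, 260, 70, 210 → max 260
A6 regrets: 60, 40, 230, 290 → max 290
A7 regrets: 210, 150, 140, 160 → max 210
Smallest max regret = 110 → A1.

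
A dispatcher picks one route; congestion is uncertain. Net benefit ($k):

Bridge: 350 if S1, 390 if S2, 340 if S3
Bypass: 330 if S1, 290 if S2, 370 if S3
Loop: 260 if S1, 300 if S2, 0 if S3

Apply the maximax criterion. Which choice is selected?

Bridge

Row maxima: Bridge=390, Bypass=370, Loop=300
Best best-case = 390 → Bridge.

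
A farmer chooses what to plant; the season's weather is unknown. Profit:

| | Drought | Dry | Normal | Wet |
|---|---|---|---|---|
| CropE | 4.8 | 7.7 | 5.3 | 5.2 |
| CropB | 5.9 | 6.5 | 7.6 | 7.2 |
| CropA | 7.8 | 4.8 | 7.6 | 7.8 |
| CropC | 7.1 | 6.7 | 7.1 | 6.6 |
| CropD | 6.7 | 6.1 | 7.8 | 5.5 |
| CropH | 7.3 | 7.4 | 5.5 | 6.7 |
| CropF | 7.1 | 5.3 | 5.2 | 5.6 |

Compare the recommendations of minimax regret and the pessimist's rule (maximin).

Column bests: Drought=7.8, Dry=7.7, Normal=7.8, Wet=7.8.
CropE regrets: 3.0, 0.0, 2.5, 2.6 → max 3.0
CropB regrets: 1.9, 1.2, 0.2, 0.6 → max 1.9
CropA regrets: 0.0, 2.9, 0.2, 0.0 → max 2.9
CropC regrets: 0.7, 1.0, 0.7, 1.2 → max 1.2
CropD regrets: 1.1, 1.6, 0.0, 2.3 → max 2.3
CropH regrets: 0.5, 0.3, 2.3, 1.1 → max 2.3
CropF regrets: 0.7, 2.4, 2.6, 2.2 → max 2.6
Smallest max regret = 1.2 → CropC.
Row minima: CropE=4.8, CropB=5.9, CropA=4.8, CropC=6.6, CropD=5.5, CropH=5.5, CropF=5.2
Best worst-case = 6.6 → CropC.

minimax regret → CropC; maximin → CropC (agree)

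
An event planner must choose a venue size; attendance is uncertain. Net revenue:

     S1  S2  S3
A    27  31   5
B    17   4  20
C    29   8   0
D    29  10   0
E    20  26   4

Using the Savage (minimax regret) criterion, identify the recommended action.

Column bests: S1=29, S2=31, S3=20.
A regrets: 2, 0, 15 → max 15
B regrets: 12, 27, 0 → max 27
C regrets: 0, 23, 20 → max 23
D regrets: 0, 21, 20 → max 21
E regrets: 9, 5, 16 → max 16
Smallest max regret = 15 → A.

A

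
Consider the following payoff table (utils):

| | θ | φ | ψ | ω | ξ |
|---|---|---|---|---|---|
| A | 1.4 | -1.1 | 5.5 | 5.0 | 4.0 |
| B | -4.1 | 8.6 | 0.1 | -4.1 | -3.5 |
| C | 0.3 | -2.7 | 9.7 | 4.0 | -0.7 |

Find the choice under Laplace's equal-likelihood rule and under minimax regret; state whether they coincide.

laplace → A; minimax regret → B (disagree)

Row averages: A=2.96, B=-0.6, C=2.12
Highest average = 2.96 → A.
Column bests: θ=1.4, φ=8.6, ψ=9.7, ω=5.0, ξ=4.0.
A regrets: 0.0, 9.7, 4.2, 0.0, 0.0 → max 9.7
B regrets: 5.5, 0.0, 9.6, 9.1, 7.5 → max 9.6
C regrets: 1.1, 11.3, 0.0, 1.0, 4.7 → max 11.3
Smallest max regret = 9.6 → B.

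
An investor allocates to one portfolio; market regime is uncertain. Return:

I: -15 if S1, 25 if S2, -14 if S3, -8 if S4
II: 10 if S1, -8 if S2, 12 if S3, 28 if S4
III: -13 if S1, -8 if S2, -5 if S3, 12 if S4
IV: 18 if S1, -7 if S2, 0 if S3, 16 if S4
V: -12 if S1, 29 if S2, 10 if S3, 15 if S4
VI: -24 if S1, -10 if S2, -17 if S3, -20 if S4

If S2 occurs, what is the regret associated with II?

37

Best payoff under S2 is 29.
Regret = 29 − (-8) = 37.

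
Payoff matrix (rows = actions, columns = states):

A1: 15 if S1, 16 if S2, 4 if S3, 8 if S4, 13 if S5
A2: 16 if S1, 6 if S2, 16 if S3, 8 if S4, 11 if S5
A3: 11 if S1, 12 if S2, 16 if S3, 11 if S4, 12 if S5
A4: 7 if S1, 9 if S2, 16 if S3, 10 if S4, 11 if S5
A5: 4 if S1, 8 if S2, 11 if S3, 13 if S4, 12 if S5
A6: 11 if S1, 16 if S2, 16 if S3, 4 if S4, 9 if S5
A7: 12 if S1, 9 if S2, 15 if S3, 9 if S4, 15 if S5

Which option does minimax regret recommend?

Column bests: S1=16, S2=16, S3=16, S4=13, S5=15.
A1 regrets: 1, 0, 12, 5, 2 → max 12
A2 regrets: 0, 10, 0, 5, 4 → max 10
A3 regrets: 5, 4, 0, 2, 3 → max 5
A4 regrets: 9, 7, 0, 3, 4 → max 9
A5 regrets: 12, 8, 5, 0, 3 → max 12
A6 regrets: 5, 0, 0, 9, 6 → max 9
A7 regrets: 4, 7, 1, 4, 0 → max 7
Smallest max regret = 5 → A3.

A3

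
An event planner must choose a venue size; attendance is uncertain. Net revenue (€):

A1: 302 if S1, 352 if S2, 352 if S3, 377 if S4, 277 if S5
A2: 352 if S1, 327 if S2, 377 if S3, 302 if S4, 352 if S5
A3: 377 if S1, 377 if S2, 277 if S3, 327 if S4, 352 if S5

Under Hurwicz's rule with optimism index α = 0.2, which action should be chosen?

A1: 0.2·377 + 0.8·277 = 297
A2: 0.2·377 + 0.8·302 = 317
A3: 0.2·377 + 0.8·277 = 297
Highest Hurwicz score = 317 → A2.

A2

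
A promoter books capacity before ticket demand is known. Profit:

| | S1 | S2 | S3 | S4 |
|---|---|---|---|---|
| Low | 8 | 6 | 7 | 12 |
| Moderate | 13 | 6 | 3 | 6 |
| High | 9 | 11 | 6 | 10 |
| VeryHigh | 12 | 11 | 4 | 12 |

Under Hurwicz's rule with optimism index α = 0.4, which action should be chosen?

Low: 0.4·12 + 0.6·6 = 8.4
Moderate: 0.4·13 + 0.6·3 = 7
High: 0.4·11 + 0.6·6 = 8
VeryHigh: 0.4·12 + 0.6·4 = 7.2
Highest Hurwicz score = 8.4 → Low.

Low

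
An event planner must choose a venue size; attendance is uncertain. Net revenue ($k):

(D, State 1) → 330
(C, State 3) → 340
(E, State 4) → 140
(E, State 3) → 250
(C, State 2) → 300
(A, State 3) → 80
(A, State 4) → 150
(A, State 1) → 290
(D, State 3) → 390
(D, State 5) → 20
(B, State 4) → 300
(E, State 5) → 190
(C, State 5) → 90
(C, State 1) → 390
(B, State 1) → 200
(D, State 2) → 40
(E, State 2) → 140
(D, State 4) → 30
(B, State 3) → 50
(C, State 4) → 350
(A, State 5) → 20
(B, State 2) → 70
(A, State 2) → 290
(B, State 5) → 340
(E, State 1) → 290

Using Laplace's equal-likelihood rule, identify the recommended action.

Row averages: A=166, B=192, C=294, D=162, E=202
Highest average = 294 → C.

C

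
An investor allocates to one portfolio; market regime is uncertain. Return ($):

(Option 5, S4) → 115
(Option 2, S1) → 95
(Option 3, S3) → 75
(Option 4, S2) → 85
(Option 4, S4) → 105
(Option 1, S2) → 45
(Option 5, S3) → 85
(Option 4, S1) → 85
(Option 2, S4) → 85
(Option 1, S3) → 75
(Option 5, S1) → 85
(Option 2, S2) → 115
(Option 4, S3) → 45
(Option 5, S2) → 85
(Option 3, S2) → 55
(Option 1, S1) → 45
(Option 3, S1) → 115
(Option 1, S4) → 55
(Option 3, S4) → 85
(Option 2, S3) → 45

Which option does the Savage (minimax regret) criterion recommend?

Column bests: S1=115, S2=115, S3=85, S4=115.
Option 1 regrets: 70, 70, 10, 60 → max 70
Option 2 regrets: 20, 0, 40, 30 → max 40
Option 3 regrets: 0, 60, 10, 30 → max 60
Option 4 regrets: 30, 30, 40, 10 → max 40
Option 5 regrets: 30, 30, 0, 0 → max 30
Smallest max regret = 30 → Option 5.

Option 5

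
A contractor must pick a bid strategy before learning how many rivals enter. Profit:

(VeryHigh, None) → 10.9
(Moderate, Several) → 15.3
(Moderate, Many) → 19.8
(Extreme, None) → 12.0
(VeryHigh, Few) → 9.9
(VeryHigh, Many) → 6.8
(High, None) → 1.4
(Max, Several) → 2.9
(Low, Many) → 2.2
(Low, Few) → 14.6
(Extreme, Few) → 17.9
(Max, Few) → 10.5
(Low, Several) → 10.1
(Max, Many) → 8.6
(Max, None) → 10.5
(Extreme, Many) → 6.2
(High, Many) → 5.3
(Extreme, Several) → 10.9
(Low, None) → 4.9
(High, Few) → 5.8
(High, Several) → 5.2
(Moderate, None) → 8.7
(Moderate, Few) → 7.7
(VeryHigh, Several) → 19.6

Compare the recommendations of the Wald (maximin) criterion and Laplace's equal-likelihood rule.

Row minima: Low=2.2, Moderate=7.7, High=1.4, VeryHigh=6.8, Extreme=6.2, Max=2.9
Best worst-case = 7.7 → Moderate.
Row averages: Low=7.95, Moderate=12.875, High=4.425, VeryHigh=11.8, Extreme=11.75, Max=8.125
Highest average = 12.875 → Moderate.

maximin → Moderate; laplace → Moderate (agree)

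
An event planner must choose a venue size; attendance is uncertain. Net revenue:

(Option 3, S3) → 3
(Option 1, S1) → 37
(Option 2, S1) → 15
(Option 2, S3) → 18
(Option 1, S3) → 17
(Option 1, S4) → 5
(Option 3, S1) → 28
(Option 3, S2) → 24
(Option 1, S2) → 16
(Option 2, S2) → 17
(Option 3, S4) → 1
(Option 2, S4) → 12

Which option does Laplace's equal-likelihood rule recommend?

Row averages: Option 1=18.75, Option 2=15.5, Option 3=14
Highest average = 18.75 → Option 1.

Option 1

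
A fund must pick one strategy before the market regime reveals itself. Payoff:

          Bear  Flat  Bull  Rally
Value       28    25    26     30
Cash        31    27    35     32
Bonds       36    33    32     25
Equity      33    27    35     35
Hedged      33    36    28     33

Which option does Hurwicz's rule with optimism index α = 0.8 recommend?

Value: 0.8·30 + 0.2·25 = 29
Cash: 0.8·35 + 0.2·27 = 33.4
Bonds: 0.8·36 + 0.2·25 = 33.8
Equity: 0.8·35 + 0.2·27 = 33.4
Hedged: 0.8·36 + 0.2·28 = 34.4
Highest Hurwicz score = 34.4 → Hedged.

Hedged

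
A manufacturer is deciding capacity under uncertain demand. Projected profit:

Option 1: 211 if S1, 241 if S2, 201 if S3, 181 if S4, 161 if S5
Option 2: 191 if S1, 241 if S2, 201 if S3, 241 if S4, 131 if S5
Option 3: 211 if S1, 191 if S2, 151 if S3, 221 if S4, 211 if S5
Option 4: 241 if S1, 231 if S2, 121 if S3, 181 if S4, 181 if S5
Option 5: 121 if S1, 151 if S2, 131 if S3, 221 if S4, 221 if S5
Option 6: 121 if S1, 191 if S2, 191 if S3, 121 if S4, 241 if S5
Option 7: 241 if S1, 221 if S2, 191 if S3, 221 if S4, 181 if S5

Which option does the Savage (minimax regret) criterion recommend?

Option 3

Column bests: S1=241, S2=241, S3=201, S4=241, S5=241.
Option 1 regrets: 30, 0, 0, 60, 80 → max 80
Option 2 regrets: 50, 0, 0, 0, 110 → max 110
Option 3 regrets: 30, 50, 50, 20, 30 → max 50
Option 4 regrets: 0, 10, 80, 60, 60 → max 80
Option 5 regrets: 120, 90, 70, 20, 20 → max 120
Option 6 regrets: 120, 50, 10, 120, 0 → max 120
Option 7 regrets: 0, 20, 10, 20, 60 → max 60
Smallest max regret = 50 → Option 3.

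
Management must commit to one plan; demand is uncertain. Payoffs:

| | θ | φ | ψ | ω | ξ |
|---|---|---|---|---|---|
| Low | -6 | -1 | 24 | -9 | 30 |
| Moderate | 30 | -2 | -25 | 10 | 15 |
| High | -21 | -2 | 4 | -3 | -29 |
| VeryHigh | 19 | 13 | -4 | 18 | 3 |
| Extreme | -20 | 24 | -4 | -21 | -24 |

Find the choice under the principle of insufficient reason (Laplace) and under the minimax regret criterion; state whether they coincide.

Row averages: Low=7.6, Moderate=5.6, High=-10.2, VeryHigh=9.8, Extreme=-9
Highest average = 9.8 → VeryHigh.
Column bests: θ=30, φ=24, ψ=24, ω=18, ξ=30.
Low regrets: 36, 25, 0, 27, 0 → max 36
Moderate regrets: 0, 26, 49, 8, 15 → max 49
High regrets: 51, 26, 20, 21, 59 → max 59
VeryHigh regrets: 11, 11, 28, 0, 27 → max 28
Extreme regrets: 50, 0, 28, 39, 54 → max 54
Smallest max regret = 28 → VeryHigh.

laplace → VeryHigh; minimax regret → VeryHigh (agree)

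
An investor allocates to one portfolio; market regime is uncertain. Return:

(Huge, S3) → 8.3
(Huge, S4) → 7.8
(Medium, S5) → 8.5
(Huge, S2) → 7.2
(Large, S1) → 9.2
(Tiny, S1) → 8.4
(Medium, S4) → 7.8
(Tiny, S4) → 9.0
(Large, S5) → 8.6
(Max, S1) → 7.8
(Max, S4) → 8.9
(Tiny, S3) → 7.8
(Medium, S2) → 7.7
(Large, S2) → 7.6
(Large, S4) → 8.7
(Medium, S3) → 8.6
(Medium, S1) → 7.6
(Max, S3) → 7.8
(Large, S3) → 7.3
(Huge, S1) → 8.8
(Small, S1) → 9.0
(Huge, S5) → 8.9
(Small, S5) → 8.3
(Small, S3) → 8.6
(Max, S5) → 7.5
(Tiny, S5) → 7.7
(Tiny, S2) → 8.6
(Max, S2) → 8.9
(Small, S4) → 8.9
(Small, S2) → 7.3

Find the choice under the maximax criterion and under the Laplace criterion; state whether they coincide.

Row maxima: Tiny=9.0, Small=9.0, Medium=8.6, Large=9.2, Huge=8.9, Max=8.9
Best best-case = 9.2 → Large.
Row averages: Tiny=8.3, Small=8.42, Medium=8.04, Large=8.28, Huge=8.2, Max=8.18
Highest average = 8.42 → Small.

maximax → Large; laplace → Small (disagree)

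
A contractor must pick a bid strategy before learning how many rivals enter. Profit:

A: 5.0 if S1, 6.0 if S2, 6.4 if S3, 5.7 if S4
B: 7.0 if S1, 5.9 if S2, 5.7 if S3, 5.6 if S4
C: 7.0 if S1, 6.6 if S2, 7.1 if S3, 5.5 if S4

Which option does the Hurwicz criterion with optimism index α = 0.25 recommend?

B

A: 0.25·6.4 + 0.75·5.0 = 5.35
B: 0.25·7.0 + 0.75·5.6 = 5.95
C: 0.25·7.1 + 0.75·5.5 = 5.9
Highest Hurwicz score = 5.95 → B.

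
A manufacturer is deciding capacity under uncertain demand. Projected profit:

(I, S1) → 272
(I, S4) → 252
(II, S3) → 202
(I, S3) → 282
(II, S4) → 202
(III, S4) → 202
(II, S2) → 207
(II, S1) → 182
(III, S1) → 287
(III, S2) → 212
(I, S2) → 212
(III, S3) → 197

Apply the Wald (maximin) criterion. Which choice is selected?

I

Row minima: I=212, II=182, III=197
Best worst-case = 212 → I.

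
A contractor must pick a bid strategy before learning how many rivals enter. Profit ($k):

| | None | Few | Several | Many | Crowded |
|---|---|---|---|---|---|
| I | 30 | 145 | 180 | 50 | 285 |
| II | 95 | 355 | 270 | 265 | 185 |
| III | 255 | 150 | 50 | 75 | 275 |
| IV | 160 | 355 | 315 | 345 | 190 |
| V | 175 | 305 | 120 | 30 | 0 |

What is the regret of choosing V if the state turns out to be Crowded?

Best payoff under Crowded is 285.
Regret = 285 − 0 = 285.

285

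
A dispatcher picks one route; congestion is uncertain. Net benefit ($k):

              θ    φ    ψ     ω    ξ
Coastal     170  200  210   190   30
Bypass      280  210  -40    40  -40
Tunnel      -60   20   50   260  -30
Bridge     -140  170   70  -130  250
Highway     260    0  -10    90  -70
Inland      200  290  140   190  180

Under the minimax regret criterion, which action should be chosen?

Column bests: θ=280, φ=290, ψ=210, ω=260, ξ=250.
Coastal regrets: 110, 90, 0, 70, 220 → max 220
Bypass regrets: 0, 80, 250, 220, 290 → max 290
Tunnel regrets: 340, 270, 160, 0, 280 → max 340
Bridge regrets: 420, 120, 140, 390, 0 → max 420
Highway regrets: 20, 290, 220, 170, 320 → max 320
Inland regrets: 80, 0, 70, 70, 70 → max 80
Smallest max regret = 80 → Inland.

Inland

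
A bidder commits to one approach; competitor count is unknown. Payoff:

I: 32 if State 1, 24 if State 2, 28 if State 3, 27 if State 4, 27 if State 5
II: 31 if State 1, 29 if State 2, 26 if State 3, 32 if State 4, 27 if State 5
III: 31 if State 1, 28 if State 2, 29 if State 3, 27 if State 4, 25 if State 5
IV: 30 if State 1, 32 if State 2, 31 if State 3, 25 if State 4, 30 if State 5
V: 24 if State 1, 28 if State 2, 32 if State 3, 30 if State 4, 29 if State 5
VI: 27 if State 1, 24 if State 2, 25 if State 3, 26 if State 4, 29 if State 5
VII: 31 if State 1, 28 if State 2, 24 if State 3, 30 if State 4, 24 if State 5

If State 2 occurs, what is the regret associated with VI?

Best payoff under State 2 is 32.
Regret = 32 − 24 = 8.

8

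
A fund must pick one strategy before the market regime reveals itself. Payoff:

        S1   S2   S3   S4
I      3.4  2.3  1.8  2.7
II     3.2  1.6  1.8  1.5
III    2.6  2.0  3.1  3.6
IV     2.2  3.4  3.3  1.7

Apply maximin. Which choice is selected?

Row minima: I=1.8, II=1.5, III=2.0, IV=1.7
Best worst-case = 2.0 → III.

III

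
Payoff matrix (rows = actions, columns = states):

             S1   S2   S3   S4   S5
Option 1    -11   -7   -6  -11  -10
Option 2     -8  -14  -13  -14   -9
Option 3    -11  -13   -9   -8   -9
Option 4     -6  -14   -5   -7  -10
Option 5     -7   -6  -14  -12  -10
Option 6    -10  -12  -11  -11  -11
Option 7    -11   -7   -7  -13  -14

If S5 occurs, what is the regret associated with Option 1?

Best payoff under S5 is -9.
Regret = -9 − (-10) = 1.

1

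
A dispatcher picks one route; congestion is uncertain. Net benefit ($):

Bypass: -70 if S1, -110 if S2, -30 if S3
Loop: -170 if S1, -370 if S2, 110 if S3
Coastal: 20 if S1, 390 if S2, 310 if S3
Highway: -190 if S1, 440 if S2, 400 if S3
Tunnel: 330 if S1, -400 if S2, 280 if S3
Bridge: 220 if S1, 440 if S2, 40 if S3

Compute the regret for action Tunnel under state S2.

840

Best payoff under S2 is 440.
Regret = 440 − (-400) = 840.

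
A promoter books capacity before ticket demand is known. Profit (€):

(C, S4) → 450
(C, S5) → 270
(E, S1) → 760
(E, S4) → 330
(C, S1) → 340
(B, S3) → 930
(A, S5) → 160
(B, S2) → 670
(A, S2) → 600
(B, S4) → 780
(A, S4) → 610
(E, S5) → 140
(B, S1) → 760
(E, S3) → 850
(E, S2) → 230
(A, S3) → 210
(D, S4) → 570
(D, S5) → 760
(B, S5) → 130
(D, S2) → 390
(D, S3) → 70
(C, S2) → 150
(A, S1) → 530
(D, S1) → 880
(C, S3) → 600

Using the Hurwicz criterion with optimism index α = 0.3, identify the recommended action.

A: 0.3·610 + 0.7·160 = 295
B: 0.3·930 + 0.7·130 = 370
C: 0.3·600 + 0.7·150 = 285
D: 0.3·880 + 0.7·70 = 313
E: 0.3·850 + 0.7·140 = 353
Highest Hurwicz score = 370 → B.

B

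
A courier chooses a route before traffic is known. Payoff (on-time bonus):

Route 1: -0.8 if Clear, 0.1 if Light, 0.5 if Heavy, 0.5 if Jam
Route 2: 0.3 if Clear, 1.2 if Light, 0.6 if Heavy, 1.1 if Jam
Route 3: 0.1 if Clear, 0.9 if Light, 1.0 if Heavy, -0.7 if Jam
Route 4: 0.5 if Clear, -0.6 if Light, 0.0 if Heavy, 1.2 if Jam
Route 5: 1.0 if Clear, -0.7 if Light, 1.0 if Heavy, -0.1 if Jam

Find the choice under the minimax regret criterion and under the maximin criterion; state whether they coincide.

Column bests: Clear=1.0, Light=1.2, Heavy=1.0, Jam=1.2.
Route 1 regrets: 1.8, 1.1, 0.5, 0.7 → max 1.8
Route 2 regrets: 0.7, 0.0, 0.4, 0.1 → max 0.7
Route 3 regrets: 0.9, 0.3, 0.0, 1.9 → max 1.9
Route 4 regrets: 0.5, 1.8, 1.0, 0.0 → max 1.8
Route 5 regrets: 0.0, 1.9, 0.0, 1.3 → max 1.9
Smallest max regret = 0.7 → Route 2.
Row minima: Route 1=-0.8, Route 2=0.3, Route 3=-0.7, Route 4=-0.6, Route 5=-0.7
Best worst-case = 0.3 → Route 2.

minimax regret → Route 2; maximin → Route 2 (agree)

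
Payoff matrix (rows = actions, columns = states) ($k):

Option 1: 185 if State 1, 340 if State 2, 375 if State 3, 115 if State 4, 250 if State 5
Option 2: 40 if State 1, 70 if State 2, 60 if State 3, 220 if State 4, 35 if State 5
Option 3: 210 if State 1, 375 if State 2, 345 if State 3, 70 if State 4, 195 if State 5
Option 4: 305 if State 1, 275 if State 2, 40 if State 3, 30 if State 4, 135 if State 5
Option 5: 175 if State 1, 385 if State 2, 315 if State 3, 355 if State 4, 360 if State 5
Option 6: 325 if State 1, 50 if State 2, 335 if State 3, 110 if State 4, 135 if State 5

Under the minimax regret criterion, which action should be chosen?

Option 5

Column bests: State 1=325, State 2=385, State 3=375, State 4=355, State 5=360.
Option 1 regrets: 140, 45, 0, 240, 110 → max 240
Option 2 regrets: 285, 315, 315, 135, 325 → max 325
Option 3 regrets: 115, 10, 30, 285, 165 → max 285
Option 4 regrets: 20, 110, 335, 325, 225 → max 335
Option 5 regrets: 150, 0, 60, 0, 0 → max 150
Option 6 regrets: 0, 335, 40, 245, 225 → max 335
Smallest max regret = 150 → Option 5.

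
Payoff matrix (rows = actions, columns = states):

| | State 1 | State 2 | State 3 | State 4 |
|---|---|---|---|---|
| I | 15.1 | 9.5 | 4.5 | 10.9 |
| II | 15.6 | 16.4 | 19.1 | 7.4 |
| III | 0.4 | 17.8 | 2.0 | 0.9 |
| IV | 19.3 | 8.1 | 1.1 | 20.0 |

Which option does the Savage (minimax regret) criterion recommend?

II

Column bests: State 1=19.3, State 2=17.8, State 3=19.1, State 4=20.0.
I regrets: 4.2, 8.3, 14.6, 9.1 → max 14.6
II regrets: 3.7, 1.4, 0.0, 12.6 → max 12.6
III regrets: 18.9, 0.0, 17.1, 19.1 → max 19.1
IV regrets: 0.0, 9.7, 18.0, 0.0 → max 18.0
Smallest max regret = 12.6 → II.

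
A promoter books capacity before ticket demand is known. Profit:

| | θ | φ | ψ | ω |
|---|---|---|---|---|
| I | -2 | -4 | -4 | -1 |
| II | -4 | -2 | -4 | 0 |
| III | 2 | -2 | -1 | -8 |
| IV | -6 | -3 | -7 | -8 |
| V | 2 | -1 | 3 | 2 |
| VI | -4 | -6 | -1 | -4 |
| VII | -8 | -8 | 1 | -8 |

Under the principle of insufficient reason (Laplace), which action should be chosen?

V

Row averages: I=-2.75, II=-2.5, III=-2.25, IV=-6, V=1.5, VI=-3.75, VII=-5.75
Highest average = 1.5 → V.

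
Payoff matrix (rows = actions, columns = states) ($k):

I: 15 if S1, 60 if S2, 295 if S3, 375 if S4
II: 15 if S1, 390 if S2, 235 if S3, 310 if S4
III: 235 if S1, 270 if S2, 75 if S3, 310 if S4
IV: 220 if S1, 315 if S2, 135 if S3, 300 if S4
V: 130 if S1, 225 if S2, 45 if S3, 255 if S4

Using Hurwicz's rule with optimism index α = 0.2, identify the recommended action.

I: 0.2·375 + 0.8·15 = 87
II: 0.2·390 + 0.8·15 = 90
III: 0.2·310 + 0.8·75 = 122
IV: 0.2·315 + 0.8·135 = 171
V: 0.2·255 + 0.8·45 = 87
Highest Hurwicz score = 171 → IV.

IV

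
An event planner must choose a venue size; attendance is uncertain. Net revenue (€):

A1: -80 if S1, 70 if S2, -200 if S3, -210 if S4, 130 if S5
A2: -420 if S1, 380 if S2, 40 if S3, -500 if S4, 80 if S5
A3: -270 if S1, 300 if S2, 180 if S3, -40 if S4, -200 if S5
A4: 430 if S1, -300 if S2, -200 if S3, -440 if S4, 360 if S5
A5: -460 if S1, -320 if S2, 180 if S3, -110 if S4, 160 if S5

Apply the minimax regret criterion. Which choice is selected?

A1

Column bests: S1=430, S2=380, S3=180, S4=-40, S5=360.
A1 regrets: 510, 310, 380, 170, 230 → max 510
A2 regrets: 850, 0, 140, 460, 280 → max 850
A3 regrets: 700, 80, 0, 0, 560 → max 700
A4 regrets: 0, 680, 380, 400, 0 → max 680
A5 regrets: 890, 700, 0, 70, 200 → max 890
Smallest max regret = 510 → A1.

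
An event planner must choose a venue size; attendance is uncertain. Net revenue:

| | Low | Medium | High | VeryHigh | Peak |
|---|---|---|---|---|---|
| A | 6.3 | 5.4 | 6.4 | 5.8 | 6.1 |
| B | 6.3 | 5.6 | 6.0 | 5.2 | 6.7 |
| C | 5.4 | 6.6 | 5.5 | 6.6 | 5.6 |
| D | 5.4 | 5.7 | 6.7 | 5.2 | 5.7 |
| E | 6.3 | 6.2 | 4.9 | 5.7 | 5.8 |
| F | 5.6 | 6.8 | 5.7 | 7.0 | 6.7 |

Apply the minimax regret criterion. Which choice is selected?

F

Column bests: Low=6.3, Medium=6.8, High=6.7, VeryHigh=7.0, Peak=6.7.
A regrets: 0.0, 1.4, 0.3, 1.2, 0.6 → max 1.4
B regrets: 0.0, 1.2, 0.7, 1.8, 0.0 → max 1.8
C regrets: 0.9, 0.2, 1.2, 0.4, 1.1 → max 1.2
D regrets: 0.9, 1.1, 0.0, 1.8, 1.0 → max 1.8
E regrets: 0.0, 0.6, 1.8, 1.3, 0.9 → max 1.8
F regrets: 0.7, 0.0, 1.0, 0.0, 0.0 → max 1.0
Smallest max regret = 1.0 → F.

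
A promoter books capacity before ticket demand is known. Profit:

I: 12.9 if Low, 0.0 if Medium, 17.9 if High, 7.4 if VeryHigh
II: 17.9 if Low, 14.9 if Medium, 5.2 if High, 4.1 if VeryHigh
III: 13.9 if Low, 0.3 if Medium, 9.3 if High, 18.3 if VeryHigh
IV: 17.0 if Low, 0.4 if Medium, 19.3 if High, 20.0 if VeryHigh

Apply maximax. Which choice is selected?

Row maxima: I=17.9, II=17.9, III=18.3, IV=20.0
Best best-case = 20.0 → IV.

IV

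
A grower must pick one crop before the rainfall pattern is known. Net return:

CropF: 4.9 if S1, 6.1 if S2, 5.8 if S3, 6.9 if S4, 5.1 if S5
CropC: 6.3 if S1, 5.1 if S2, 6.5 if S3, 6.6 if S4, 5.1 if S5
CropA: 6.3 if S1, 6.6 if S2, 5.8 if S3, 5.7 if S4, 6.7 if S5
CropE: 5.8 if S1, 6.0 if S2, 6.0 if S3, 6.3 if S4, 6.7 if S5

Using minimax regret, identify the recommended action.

CropE

Column bests: S1=6.3, S2=6.6, S3=6.5, S4=6.9, S5=6.7.
CropF regrets: 1.4, 0.5, 0.7, 0.0, 1.6 → max 1.6
CropC regrets: 0.0, 1.5, 0.0, 0.3, 1.6 → max 1.6
CropA regrets: 0.0, 0.0, 0.7, 1.2, 0.0 → max 1.2
CropE regrets: 0.5, 0.6, 0.5, 0.6, 0.0 → max 0.6
Smallest max regret = 0.6 → CropE.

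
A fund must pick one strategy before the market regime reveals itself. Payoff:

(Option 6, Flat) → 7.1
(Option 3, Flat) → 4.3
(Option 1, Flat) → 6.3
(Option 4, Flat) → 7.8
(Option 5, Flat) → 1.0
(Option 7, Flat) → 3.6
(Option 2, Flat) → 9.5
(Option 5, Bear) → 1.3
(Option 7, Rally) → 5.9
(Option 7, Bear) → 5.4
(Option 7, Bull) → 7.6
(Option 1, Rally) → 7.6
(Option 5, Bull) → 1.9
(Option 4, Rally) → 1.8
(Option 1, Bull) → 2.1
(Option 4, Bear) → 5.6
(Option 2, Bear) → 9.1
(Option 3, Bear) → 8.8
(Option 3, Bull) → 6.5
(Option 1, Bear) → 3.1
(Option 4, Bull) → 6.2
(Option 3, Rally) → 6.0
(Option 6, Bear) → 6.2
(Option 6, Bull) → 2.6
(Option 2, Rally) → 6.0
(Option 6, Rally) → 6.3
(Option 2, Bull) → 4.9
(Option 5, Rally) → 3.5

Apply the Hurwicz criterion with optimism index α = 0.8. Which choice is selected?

Option 2

Option 1: 0.8·7.6 + 0.2·2.1 = 6.5
Option 2: 0.8·9.5 + 0.2·4.9 = 8.58
Option 3: 0.8·8.8 + 0.2·4.3 = 7.9
Option 4: 0.8·7.8 + 0.2·1.8 = 6.6
Option 5: 0.8·3.5 + 0.2·1.0 = 3
Option 6: 0.8·7.1 + 0.2·2.6 = 6.2
Option 7: 0.8·7.6 + 0.2·3.6 = 6.8
Highest Hurwicz score = 8.58 → Option 2.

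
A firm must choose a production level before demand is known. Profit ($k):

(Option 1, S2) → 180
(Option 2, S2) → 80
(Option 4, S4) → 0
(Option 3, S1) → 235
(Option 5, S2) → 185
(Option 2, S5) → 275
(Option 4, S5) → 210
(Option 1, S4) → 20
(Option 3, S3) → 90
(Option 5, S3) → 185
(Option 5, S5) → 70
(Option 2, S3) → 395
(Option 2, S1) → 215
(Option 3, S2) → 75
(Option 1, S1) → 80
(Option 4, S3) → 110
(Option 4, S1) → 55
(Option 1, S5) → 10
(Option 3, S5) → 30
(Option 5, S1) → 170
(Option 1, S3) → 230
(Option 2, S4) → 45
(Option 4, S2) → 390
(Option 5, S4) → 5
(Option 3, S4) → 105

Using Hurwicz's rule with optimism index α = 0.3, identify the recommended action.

Option 2

Option 1: 0.3·230 + 0.7·10 = 76
Option 2: 0.3·395 + 0.7·45 = 150
Option 3: 0.3·235 + 0.7·30 = 91.5
Option 4: 0.3·390 + 0.7·0 = 117
Option 5: 0.3·185 + 0.7·5 = 59
Highest Hurwicz score = 150 → Option 2.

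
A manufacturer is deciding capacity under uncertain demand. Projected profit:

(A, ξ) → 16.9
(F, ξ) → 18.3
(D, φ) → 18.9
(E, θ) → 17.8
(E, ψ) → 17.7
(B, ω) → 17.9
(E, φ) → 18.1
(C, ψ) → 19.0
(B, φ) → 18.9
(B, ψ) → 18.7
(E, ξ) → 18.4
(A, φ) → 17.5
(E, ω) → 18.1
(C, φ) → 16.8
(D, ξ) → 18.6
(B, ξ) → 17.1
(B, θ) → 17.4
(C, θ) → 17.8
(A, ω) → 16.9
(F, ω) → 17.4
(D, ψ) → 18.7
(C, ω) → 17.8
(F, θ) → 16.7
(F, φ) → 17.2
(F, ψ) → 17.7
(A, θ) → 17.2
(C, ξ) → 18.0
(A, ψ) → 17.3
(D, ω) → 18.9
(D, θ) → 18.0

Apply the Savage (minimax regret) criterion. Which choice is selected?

D

Column bests: θ=18.0, φ=18.9, ψ=19.0, ω=18.9, ξ=18.6.
A regrets: 0.8, 1.4, 1.7, 2.0, 1.7 → max 2.0
B regrets: 0.6, 0.0, 0.3, 1.0, 1.5 → max 1.5
C regrets: 0.2, 2.1, 0.0, 1.1, 0.6 → max 2.1
D regrets: 0.0, 0.0, 0.3, 0.0, 0.0 → max 0.3
E regrets: 0.2, 0.8, 1.3, 0.8, 0.2 → max 1.3
F regrets: 1.3, 1.7, 1.3, 1.5, 0.3 → max 1.7
Smallest max regret = 0.3 → D.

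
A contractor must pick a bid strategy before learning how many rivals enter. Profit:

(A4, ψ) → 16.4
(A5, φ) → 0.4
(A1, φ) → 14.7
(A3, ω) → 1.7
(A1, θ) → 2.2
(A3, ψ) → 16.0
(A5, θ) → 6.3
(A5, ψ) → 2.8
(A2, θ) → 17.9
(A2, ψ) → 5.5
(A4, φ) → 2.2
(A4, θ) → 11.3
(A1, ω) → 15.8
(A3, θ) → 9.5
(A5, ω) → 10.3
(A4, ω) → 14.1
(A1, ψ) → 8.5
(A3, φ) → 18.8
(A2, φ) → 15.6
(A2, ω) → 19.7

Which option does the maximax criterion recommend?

Row maxima: A1=15.8, A2=19.7, A3=18.8, A4=16.4, A5=10.3
Best best-case = 19.7 → A2.

A2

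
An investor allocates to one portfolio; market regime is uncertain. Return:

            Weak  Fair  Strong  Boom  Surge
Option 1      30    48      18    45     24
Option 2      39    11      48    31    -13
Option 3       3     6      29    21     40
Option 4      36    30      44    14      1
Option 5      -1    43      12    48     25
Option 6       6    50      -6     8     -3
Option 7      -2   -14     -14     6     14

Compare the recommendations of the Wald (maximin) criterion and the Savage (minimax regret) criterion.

maximin → Option 1; minimax regret → Option 1 (agree)

Row minima: Option 1=18, Option 2=-13, Option 3=3, Option 4=1, Option 5=-1, Option 6=-6, Option 7=-14
Best worst-case = 18 → Option 1.
Column bests: Weak=39, Fair=50, Strong=48, Boom=48, Surge=40.
Option 1 regrets: 9, 2, 30, 3, 16 → max 30
Option 2 regrets: 0, 39, 0, 17, 53 → max 53
Option 3 regrets: 36, 44, 19, 27, 0 → max 44
Option 4 regrets: 3, 20, 4, 34, 39 → max 39
Option 5 regrets: 40, 7, 36, 0, 15 → max 40
Option 6 regrets: 33, 0, 54, 40, 43 → max 54
Option 7 regrets: 41, 64, 62, 42, 26 → max 64
Smallest max regret = 30 → Option 1.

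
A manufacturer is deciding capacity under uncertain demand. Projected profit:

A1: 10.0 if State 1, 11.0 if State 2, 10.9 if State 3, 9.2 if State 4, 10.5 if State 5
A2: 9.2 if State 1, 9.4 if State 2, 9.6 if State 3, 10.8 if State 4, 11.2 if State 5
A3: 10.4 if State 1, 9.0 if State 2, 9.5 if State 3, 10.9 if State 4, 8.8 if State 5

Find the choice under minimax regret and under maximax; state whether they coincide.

Column bests: State 1=10.4, State 2=11.0, State 3=10.9, State 4=10.9, State 5=11.2.
A1 regrets: 0.4, 0.0, 0.0, 1.7, 0.7 → max 1.7
A2 regrets: 1.2, 1.6, 1.3, 0.1, 0.0 → max 1.6
A3 regrets: 0.0, 2.0, 1.4, 0.0, 2.4 → max 2.4
Smallest max regret = 1.6 → A2.
Row maxima: A1=11.0, A2=11.2, A3=10.9
Best best-case = 11.2 → A2.

minimax regret → A2; maximax → A2 (agree)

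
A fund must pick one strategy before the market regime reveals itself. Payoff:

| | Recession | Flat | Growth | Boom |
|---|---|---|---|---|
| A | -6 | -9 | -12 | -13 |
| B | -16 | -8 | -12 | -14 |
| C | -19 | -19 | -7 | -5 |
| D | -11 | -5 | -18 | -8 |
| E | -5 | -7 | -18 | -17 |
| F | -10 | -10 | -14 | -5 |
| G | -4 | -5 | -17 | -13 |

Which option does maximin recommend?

Row minima: A=-13, B=-16, C=-19, D=-18, E=-18, F=-14, G=-17
Best worst-case = -13 → A.

A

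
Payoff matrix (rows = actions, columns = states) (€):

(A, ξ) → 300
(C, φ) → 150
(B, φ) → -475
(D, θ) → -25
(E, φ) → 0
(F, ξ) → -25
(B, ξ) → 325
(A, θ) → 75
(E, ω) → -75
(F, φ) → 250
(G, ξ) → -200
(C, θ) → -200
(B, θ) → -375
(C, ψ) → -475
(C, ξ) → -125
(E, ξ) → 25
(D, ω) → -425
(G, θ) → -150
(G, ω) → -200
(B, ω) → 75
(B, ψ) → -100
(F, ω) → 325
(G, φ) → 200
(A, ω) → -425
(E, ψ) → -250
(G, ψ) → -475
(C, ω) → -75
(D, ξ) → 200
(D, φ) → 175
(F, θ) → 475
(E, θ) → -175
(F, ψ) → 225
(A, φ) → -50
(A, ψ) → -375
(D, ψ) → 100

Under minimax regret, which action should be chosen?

F

Column bests: θ=475, φ=250, ψ=225, ω=325, ξ=325.
A regrets: 400, 300, 600, 750, 25 → max 750
B regrets: 850, 725, 325, 250, 0 → max 850
C regrets: 675, 100, 700, 400, 450 → max 700
D regrets: 500, 75, 125, 750, 125 → max 750
E regrets: 650, 250, 475, 400, 300 → max 650
F regrets: 0, 0, 0, 0, 350 → max 350
G regrets: 625, 50, 700, 525, 525 → max 700
Smallest max regret = 350 → F.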